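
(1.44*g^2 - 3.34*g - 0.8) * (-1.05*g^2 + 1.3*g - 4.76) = -1.512*g^4 + 5.379*g^3 - 10.3564*g^2 + 14.8584*g + 3.808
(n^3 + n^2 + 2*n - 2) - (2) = n^3 + n^2 + 2*n - 4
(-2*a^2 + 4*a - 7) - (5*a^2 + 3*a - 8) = -7*a^2 + a + 1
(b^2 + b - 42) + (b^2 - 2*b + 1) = 2*b^2 - b - 41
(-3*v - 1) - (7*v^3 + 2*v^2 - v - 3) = -7*v^3 - 2*v^2 - 2*v + 2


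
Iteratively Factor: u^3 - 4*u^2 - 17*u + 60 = (u - 5)*(u^2 + u - 12) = (u - 5)*(u - 3)*(u + 4)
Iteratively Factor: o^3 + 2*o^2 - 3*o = (o - 1)*(o^2 + 3*o) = o*(o - 1)*(o + 3)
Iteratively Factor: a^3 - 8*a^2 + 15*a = (a - 5)*(a^2 - 3*a) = a*(a - 5)*(a - 3)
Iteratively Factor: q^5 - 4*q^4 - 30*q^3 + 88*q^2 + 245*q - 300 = (q + 3)*(q^4 - 7*q^3 - 9*q^2 + 115*q - 100) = (q - 5)*(q + 3)*(q^3 - 2*q^2 - 19*q + 20) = (q - 5)*(q + 3)*(q + 4)*(q^2 - 6*q + 5) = (q - 5)*(q - 1)*(q + 3)*(q + 4)*(q - 5)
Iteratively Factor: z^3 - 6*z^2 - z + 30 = (z + 2)*(z^2 - 8*z + 15) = (z - 3)*(z + 2)*(z - 5)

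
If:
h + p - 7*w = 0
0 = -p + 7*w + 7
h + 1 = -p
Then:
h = -7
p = 6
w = -1/7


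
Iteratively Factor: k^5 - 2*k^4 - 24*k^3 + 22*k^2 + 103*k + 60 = (k + 4)*(k^4 - 6*k^3 + 22*k + 15) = (k - 5)*(k + 4)*(k^3 - k^2 - 5*k - 3) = (k - 5)*(k + 1)*(k + 4)*(k^2 - 2*k - 3) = (k - 5)*(k + 1)^2*(k + 4)*(k - 3)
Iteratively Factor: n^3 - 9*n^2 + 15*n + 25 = (n + 1)*(n^2 - 10*n + 25) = (n - 5)*(n + 1)*(n - 5)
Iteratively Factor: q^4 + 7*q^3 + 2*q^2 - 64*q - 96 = (q + 4)*(q^3 + 3*q^2 - 10*q - 24) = (q + 2)*(q + 4)*(q^2 + q - 12) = (q + 2)*(q + 4)^2*(q - 3)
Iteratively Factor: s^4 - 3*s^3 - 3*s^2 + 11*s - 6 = (s - 1)*(s^3 - 2*s^2 - 5*s + 6) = (s - 1)^2*(s^2 - s - 6) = (s - 1)^2*(s + 2)*(s - 3)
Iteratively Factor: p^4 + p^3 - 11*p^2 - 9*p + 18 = (p + 2)*(p^3 - p^2 - 9*p + 9) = (p - 1)*(p + 2)*(p^2 - 9) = (p - 1)*(p + 2)*(p + 3)*(p - 3)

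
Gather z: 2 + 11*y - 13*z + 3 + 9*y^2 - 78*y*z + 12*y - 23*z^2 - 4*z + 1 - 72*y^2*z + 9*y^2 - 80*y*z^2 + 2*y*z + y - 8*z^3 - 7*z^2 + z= 18*y^2 + 24*y - 8*z^3 + z^2*(-80*y - 30) + z*(-72*y^2 - 76*y - 16) + 6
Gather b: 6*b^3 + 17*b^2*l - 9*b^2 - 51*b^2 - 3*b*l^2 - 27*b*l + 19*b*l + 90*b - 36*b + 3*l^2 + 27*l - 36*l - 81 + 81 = 6*b^3 + b^2*(17*l - 60) + b*(-3*l^2 - 8*l + 54) + 3*l^2 - 9*l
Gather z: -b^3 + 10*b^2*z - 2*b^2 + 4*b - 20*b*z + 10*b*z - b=-b^3 - 2*b^2 + 3*b + z*(10*b^2 - 10*b)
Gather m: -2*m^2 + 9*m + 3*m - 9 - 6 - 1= -2*m^2 + 12*m - 16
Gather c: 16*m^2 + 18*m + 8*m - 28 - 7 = 16*m^2 + 26*m - 35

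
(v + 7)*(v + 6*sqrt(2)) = v^2 + 7*v + 6*sqrt(2)*v + 42*sqrt(2)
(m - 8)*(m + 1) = m^2 - 7*m - 8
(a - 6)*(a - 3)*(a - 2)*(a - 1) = a^4 - 12*a^3 + 47*a^2 - 72*a + 36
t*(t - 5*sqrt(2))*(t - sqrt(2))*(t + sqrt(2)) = t^4 - 5*sqrt(2)*t^3 - 2*t^2 + 10*sqrt(2)*t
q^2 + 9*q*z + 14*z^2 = (q + 2*z)*(q + 7*z)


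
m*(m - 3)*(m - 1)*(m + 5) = m^4 + m^3 - 17*m^2 + 15*m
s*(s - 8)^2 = s^3 - 16*s^2 + 64*s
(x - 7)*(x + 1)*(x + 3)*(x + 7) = x^4 + 4*x^3 - 46*x^2 - 196*x - 147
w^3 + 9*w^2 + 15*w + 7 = (w + 1)^2*(w + 7)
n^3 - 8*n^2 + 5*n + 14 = (n - 7)*(n - 2)*(n + 1)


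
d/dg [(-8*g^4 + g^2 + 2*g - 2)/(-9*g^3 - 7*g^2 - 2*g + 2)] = g*(72*g^5 + 112*g^4 + 57*g^3 - 28*g^2 - 42*g - 24)/(81*g^6 + 126*g^5 + 85*g^4 - 8*g^3 - 24*g^2 - 8*g + 4)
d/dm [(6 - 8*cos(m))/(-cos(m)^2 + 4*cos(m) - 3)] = 4*(2*cos(m) - 3)*sin(m)*cos(m)/((cos(m) - 3)^2*(cos(m) - 1)^2)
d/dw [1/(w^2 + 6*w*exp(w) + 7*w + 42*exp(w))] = (-6*w*exp(w) - 2*w - 48*exp(w) - 7)/(w^2 + 6*w*exp(w) + 7*w + 42*exp(w))^2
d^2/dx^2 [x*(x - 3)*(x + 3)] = 6*x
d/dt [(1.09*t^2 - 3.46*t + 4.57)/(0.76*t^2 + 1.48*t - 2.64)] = (4.2428*t^2 - 12.7016*t + 2.3708)/(0.5776*t^4 + 2.2496*t^3 - 1.8224*t^2 - 7.8144*t + 6.9696)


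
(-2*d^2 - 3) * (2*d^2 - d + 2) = -4*d^4 + 2*d^3 - 10*d^2 + 3*d - 6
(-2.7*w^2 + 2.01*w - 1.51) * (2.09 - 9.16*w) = 24.732*w^3 - 24.0546*w^2 + 18.0325*w - 3.1559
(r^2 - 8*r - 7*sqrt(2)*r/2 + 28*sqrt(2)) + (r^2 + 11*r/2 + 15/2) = 2*r^2 - 7*sqrt(2)*r/2 - 5*r/2 + 15/2 + 28*sqrt(2)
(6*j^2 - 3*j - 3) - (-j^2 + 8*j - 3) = 7*j^2 - 11*j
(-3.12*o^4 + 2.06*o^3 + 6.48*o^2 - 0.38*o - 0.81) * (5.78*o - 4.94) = -18.0336*o^5 + 27.3196*o^4 + 27.278*o^3 - 34.2076*o^2 - 2.8046*o + 4.0014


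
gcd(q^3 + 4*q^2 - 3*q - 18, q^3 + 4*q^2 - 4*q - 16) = q - 2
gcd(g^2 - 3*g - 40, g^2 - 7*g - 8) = g - 8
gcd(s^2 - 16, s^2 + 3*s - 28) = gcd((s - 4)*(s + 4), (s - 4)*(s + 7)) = s - 4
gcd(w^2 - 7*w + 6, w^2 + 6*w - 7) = w - 1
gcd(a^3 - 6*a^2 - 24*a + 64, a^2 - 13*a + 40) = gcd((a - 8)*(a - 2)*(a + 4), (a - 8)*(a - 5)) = a - 8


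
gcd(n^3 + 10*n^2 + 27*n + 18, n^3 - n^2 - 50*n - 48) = n^2 + 7*n + 6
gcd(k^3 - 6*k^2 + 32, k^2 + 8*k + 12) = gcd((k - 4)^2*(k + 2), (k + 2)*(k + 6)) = k + 2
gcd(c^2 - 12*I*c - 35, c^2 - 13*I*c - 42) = c - 7*I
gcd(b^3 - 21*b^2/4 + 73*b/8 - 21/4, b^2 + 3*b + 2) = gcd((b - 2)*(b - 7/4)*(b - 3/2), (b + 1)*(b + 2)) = 1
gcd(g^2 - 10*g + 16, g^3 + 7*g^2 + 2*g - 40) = g - 2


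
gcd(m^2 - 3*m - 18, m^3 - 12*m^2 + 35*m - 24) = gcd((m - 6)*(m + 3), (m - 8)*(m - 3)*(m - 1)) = 1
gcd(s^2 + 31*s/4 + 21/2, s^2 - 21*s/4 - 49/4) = s + 7/4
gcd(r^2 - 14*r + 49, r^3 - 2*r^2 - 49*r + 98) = r - 7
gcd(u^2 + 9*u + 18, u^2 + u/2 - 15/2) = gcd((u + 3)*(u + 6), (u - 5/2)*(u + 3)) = u + 3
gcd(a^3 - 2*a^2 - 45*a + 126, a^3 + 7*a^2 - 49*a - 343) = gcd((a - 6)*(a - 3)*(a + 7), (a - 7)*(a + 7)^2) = a + 7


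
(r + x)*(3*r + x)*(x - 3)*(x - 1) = 3*r^2*x^2 - 12*r^2*x + 9*r^2 + 4*r*x^3 - 16*r*x^2 + 12*r*x + x^4 - 4*x^3 + 3*x^2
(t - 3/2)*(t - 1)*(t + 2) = t^3 - t^2/2 - 7*t/2 + 3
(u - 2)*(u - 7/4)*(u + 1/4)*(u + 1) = u^4 - 5*u^3/2 - 15*u^2/16 + 55*u/16 + 7/8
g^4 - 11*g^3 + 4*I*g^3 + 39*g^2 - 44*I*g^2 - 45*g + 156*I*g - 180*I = (g - 5)*(g - 3)^2*(g + 4*I)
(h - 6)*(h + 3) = h^2 - 3*h - 18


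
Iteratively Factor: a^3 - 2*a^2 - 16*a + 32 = (a + 4)*(a^2 - 6*a + 8) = (a - 4)*(a + 4)*(a - 2)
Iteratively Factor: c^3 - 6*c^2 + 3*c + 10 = (c - 2)*(c^2 - 4*c - 5) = (c - 2)*(c + 1)*(c - 5)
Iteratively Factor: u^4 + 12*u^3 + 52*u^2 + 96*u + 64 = (u + 4)*(u^3 + 8*u^2 + 20*u + 16) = (u + 2)*(u + 4)*(u^2 + 6*u + 8) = (u + 2)^2*(u + 4)*(u + 4)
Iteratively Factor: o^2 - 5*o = (o)*(o - 5)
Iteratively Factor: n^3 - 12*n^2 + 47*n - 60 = (n - 3)*(n^2 - 9*n + 20) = (n - 4)*(n - 3)*(n - 5)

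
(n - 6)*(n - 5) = n^2 - 11*n + 30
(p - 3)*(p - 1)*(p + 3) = p^3 - p^2 - 9*p + 9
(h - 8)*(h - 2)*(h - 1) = h^3 - 11*h^2 + 26*h - 16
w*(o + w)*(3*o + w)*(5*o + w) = 15*o^3*w + 23*o^2*w^2 + 9*o*w^3 + w^4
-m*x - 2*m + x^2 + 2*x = (-m + x)*(x + 2)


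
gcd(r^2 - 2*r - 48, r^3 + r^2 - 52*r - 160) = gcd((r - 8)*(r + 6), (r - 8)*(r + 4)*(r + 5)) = r - 8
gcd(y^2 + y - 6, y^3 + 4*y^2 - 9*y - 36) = y + 3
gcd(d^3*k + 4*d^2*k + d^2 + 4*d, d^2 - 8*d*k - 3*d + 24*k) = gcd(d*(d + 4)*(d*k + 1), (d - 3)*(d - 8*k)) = 1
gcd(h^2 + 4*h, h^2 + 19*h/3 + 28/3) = h + 4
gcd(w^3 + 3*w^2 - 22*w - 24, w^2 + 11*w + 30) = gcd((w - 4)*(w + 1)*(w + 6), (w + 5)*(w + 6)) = w + 6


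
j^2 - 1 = (j - 1)*(j + 1)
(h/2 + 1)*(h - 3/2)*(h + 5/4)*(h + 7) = h^4/2 + 35*h^3/8 + 79*h^2/16 - 163*h/16 - 105/8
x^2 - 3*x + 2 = (x - 2)*(x - 1)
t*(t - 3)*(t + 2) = t^3 - t^2 - 6*t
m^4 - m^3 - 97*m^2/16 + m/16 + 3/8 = (m - 3)*(m - 1/4)*(m + 1/4)*(m + 2)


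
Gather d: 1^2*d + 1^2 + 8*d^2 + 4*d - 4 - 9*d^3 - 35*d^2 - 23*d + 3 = -9*d^3 - 27*d^2 - 18*d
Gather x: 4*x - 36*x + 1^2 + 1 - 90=-32*x - 88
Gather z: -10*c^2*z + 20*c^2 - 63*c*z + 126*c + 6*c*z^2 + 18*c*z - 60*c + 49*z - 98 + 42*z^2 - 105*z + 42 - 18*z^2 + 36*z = 20*c^2 + 66*c + z^2*(6*c + 24) + z*(-10*c^2 - 45*c - 20) - 56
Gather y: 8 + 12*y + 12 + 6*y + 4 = 18*y + 24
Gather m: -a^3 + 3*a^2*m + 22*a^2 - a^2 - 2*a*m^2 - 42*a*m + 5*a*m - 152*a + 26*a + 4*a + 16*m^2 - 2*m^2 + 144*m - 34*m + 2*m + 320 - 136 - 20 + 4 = -a^3 + 21*a^2 - 122*a + m^2*(14 - 2*a) + m*(3*a^2 - 37*a + 112) + 168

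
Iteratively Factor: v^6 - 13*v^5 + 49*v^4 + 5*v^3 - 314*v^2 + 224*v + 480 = (v - 4)*(v^5 - 9*v^4 + 13*v^3 + 57*v^2 - 86*v - 120) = (v - 5)*(v - 4)*(v^4 - 4*v^3 - 7*v^2 + 22*v + 24) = (v - 5)*(v - 4)*(v + 1)*(v^3 - 5*v^2 - 2*v + 24) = (v - 5)*(v - 4)*(v + 1)*(v + 2)*(v^2 - 7*v + 12) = (v - 5)*(v - 4)*(v - 3)*(v + 1)*(v + 2)*(v - 4)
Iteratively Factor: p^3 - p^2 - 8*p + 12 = (p - 2)*(p^2 + p - 6) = (p - 2)*(p + 3)*(p - 2)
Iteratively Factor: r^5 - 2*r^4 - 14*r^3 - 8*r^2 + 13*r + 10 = (r + 1)*(r^4 - 3*r^3 - 11*r^2 + 3*r + 10) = (r + 1)*(r + 2)*(r^3 - 5*r^2 - r + 5) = (r + 1)^2*(r + 2)*(r^2 - 6*r + 5) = (r - 1)*(r + 1)^2*(r + 2)*(r - 5)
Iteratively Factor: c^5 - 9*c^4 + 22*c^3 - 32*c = (c + 1)*(c^4 - 10*c^3 + 32*c^2 - 32*c) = (c - 4)*(c + 1)*(c^3 - 6*c^2 + 8*c) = (c - 4)*(c - 2)*(c + 1)*(c^2 - 4*c) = (c - 4)^2*(c - 2)*(c + 1)*(c)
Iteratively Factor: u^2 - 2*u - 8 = (u - 4)*(u + 2)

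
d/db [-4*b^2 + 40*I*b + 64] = -8*b + 40*I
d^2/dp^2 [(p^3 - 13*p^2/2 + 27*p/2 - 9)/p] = 2 - 18/p^3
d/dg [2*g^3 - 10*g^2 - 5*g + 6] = 6*g^2 - 20*g - 5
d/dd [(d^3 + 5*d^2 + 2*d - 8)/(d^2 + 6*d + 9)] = (d^3 + 9*d^2 + 28*d + 22)/(d^3 + 9*d^2 + 27*d + 27)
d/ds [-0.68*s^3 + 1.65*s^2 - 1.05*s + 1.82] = -2.04*s^2 + 3.3*s - 1.05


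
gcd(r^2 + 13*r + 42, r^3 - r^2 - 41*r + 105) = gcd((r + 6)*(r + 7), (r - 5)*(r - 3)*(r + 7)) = r + 7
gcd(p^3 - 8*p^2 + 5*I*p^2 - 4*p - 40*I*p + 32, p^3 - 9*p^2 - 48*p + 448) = p - 8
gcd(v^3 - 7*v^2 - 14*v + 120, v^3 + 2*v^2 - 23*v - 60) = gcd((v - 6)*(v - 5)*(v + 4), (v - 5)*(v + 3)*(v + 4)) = v^2 - v - 20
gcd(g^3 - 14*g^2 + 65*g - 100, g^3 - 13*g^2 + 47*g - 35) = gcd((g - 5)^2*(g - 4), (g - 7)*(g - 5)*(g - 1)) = g - 5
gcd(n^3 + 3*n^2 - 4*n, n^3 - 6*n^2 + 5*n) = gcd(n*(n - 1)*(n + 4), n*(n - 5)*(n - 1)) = n^2 - n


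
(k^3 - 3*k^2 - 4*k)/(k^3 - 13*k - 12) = k/(k + 3)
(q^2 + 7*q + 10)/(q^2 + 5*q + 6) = (q + 5)/(q + 3)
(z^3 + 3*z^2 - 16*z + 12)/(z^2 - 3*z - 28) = (-z^3 - 3*z^2 + 16*z - 12)/(-z^2 + 3*z + 28)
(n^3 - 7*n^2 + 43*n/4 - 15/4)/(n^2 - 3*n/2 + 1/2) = (2*n^2 - 13*n + 15)/(2*(n - 1))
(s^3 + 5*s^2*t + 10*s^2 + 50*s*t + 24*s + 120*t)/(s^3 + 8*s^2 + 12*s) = (s^2 + 5*s*t + 4*s + 20*t)/(s*(s + 2))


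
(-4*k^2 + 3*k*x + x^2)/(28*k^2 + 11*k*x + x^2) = (-k + x)/(7*k + x)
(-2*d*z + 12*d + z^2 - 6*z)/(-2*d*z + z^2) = (z - 6)/z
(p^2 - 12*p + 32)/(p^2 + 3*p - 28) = (p - 8)/(p + 7)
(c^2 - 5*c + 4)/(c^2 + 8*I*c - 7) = (c^2 - 5*c + 4)/(c^2 + 8*I*c - 7)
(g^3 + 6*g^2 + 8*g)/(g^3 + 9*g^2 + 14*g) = (g + 4)/(g + 7)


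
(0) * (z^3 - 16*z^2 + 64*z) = 0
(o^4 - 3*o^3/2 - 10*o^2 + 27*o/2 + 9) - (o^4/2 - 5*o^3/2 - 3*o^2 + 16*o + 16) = o^4/2 + o^3 - 7*o^2 - 5*o/2 - 7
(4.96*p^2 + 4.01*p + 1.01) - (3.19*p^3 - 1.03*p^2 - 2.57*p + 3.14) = -3.19*p^3 + 5.99*p^2 + 6.58*p - 2.13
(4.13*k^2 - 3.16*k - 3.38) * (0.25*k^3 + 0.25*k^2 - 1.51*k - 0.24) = 1.0325*k^5 + 0.2425*k^4 - 7.8713*k^3 + 2.9354*k^2 + 5.8622*k + 0.8112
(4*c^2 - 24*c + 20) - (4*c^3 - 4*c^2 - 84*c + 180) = -4*c^3 + 8*c^2 + 60*c - 160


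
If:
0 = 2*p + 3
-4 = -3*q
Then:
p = -3/2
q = 4/3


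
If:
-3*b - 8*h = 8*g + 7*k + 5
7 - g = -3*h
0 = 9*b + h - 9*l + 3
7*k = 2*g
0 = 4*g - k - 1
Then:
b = 400/117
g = 7/26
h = -175/78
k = 1/13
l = 2459/702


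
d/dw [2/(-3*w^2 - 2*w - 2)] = 4*(3*w + 1)/(3*w^2 + 2*w + 2)^2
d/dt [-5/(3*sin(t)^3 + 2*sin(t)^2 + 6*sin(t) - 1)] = 80*(9*sin(t)^2 + 4*sin(t) + 6)*cos(t)/(-33*sin(t) + 3*sin(3*t) + 4*cos(2*t))^2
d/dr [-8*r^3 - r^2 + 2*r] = -24*r^2 - 2*r + 2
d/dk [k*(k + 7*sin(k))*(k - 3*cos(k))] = k*(k + 7*sin(k))*(3*sin(k) + 1) + k*(k - 3*cos(k))*(7*cos(k) + 1) + (k + 7*sin(k))*(k - 3*cos(k))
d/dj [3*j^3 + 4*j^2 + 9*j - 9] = 9*j^2 + 8*j + 9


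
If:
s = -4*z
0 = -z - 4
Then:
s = 16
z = -4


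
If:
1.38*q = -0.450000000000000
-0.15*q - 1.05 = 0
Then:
No Solution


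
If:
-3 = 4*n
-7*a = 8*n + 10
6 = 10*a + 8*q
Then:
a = -4/7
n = -3/4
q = 41/28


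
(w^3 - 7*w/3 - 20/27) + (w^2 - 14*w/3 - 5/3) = w^3 + w^2 - 7*w - 65/27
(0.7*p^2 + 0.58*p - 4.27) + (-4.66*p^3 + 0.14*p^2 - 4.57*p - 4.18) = -4.66*p^3 + 0.84*p^2 - 3.99*p - 8.45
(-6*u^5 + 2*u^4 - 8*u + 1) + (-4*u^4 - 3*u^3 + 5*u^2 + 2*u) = -6*u^5 - 2*u^4 - 3*u^3 + 5*u^2 - 6*u + 1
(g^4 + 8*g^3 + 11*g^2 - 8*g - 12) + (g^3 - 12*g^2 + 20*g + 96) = g^4 + 9*g^3 - g^2 + 12*g + 84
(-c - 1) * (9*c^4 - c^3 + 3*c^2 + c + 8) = -9*c^5 - 8*c^4 - 2*c^3 - 4*c^2 - 9*c - 8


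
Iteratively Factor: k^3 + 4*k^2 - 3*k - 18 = (k + 3)*(k^2 + k - 6) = (k + 3)^2*(k - 2)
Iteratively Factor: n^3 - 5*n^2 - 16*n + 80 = (n - 4)*(n^2 - n - 20) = (n - 4)*(n + 4)*(n - 5)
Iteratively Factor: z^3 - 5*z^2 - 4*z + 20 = (z + 2)*(z^2 - 7*z + 10) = (z - 5)*(z + 2)*(z - 2)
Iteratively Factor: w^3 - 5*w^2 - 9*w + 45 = (w - 5)*(w^2 - 9) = (w - 5)*(w + 3)*(w - 3)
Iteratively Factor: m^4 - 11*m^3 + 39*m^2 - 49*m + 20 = (m - 4)*(m^3 - 7*m^2 + 11*m - 5) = (m - 4)*(m - 1)*(m^2 - 6*m + 5) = (m - 5)*(m - 4)*(m - 1)*(m - 1)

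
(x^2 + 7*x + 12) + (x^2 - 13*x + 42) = 2*x^2 - 6*x + 54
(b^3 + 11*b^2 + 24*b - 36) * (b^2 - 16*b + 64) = b^5 - 5*b^4 - 88*b^3 + 284*b^2 + 2112*b - 2304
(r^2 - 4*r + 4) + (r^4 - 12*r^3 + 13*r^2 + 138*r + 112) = r^4 - 12*r^3 + 14*r^2 + 134*r + 116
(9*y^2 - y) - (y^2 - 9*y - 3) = 8*y^2 + 8*y + 3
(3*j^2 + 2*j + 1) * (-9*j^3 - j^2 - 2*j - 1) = -27*j^5 - 21*j^4 - 17*j^3 - 8*j^2 - 4*j - 1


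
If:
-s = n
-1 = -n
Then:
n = 1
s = -1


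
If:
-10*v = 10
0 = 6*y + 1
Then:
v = -1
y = -1/6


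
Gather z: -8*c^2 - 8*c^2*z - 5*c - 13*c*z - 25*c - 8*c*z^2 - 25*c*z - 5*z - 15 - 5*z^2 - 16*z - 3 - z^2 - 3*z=-8*c^2 - 30*c + z^2*(-8*c - 6) + z*(-8*c^2 - 38*c - 24) - 18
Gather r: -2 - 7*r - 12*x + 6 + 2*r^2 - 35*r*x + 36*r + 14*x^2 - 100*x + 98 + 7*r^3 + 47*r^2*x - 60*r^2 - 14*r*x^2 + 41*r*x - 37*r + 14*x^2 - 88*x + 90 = 7*r^3 + r^2*(47*x - 58) + r*(-14*x^2 + 6*x - 8) + 28*x^2 - 200*x + 192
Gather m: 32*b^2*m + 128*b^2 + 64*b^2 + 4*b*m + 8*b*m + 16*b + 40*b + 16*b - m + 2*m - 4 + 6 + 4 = 192*b^2 + 72*b + m*(32*b^2 + 12*b + 1) + 6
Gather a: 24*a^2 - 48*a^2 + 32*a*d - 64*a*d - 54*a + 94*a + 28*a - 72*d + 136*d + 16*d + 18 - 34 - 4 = -24*a^2 + a*(68 - 32*d) + 80*d - 20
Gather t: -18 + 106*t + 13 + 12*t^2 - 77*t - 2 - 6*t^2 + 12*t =6*t^2 + 41*t - 7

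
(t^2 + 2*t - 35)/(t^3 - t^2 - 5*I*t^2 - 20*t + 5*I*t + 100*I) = (t + 7)/(t^2 + t*(4 - 5*I) - 20*I)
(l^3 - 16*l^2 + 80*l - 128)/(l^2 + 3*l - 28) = (l^2 - 12*l + 32)/(l + 7)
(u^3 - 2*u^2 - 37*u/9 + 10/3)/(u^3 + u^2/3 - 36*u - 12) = (9*u^3 - 18*u^2 - 37*u + 30)/(3*(3*u^3 + u^2 - 108*u - 36))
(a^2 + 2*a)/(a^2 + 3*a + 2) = a/(a + 1)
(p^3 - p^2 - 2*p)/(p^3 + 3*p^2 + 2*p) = (p - 2)/(p + 2)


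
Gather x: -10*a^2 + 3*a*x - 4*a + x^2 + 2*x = -10*a^2 - 4*a + x^2 + x*(3*a + 2)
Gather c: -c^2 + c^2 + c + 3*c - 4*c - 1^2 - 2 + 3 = 0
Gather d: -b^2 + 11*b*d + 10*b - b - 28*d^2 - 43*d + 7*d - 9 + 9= -b^2 + 9*b - 28*d^2 + d*(11*b - 36)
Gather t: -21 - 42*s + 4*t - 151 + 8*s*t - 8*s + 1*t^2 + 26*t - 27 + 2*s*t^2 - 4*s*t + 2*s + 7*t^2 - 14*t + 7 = -48*s + t^2*(2*s + 8) + t*(4*s + 16) - 192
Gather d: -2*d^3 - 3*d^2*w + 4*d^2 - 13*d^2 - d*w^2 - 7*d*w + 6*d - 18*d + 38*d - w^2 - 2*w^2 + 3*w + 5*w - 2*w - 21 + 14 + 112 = -2*d^3 + d^2*(-3*w - 9) + d*(-w^2 - 7*w + 26) - 3*w^2 + 6*w + 105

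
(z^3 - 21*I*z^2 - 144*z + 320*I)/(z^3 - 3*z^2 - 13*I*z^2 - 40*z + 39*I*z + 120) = (z - 8*I)/(z - 3)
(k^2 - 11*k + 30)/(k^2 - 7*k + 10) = (k - 6)/(k - 2)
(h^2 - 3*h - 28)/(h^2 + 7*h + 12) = (h - 7)/(h + 3)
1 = 1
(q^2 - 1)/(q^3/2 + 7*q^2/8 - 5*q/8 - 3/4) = 8*(q + 1)/(4*q^2 + 11*q + 6)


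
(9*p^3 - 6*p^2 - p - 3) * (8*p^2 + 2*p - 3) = 72*p^5 - 30*p^4 - 47*p^3 - 8*p^2 - 3*p + 9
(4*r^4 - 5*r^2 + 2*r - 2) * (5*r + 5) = 20*r^5 + 20*r^4 - 25*r^3 - 15*r^2 - 10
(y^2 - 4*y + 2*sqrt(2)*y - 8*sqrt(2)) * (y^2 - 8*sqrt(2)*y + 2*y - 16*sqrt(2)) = y^4 - 6*sqrt(2)*y^3 - 2*y^3 - 40*y^2 + 12*sqrt(2)*y^2 + 64*y + 48*sqrt(2)*y + 256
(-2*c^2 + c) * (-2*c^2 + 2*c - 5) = 4*c^4 - 6*c^3 + 12*c^2 - 5*c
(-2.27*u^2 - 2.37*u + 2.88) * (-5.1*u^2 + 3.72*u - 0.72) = 11.577*u^4 + 3.6426*u^3 - 21.87*u^2 + 12.42*u - 2.0736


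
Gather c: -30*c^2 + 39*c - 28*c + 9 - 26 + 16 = -30*c^2 + 11*c - 1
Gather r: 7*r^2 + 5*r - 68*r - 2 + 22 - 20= 7*r^2 - 63*r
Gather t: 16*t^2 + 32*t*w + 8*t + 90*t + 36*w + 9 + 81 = 16*t^2 + t*(32*w + 98) + 36*w + 90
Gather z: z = z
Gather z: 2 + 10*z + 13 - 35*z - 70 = -25*z - 55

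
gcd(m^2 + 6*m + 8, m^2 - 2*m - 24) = m + 4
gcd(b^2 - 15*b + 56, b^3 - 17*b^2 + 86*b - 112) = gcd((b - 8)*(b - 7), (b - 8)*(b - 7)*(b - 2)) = b^2 - 15*b + 56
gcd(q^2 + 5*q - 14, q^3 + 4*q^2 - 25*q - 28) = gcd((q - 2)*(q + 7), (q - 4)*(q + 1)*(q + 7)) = q + 7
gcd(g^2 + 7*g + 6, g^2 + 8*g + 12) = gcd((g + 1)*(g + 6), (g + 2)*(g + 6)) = g + 6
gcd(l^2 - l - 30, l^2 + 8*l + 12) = 1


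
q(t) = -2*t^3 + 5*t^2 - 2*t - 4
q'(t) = -6*t^2 + 10*t - 2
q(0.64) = -3.76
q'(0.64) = 1.94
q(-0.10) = -3.75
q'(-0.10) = -3.06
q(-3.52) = 152.22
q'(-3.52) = -111.54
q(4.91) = -130.02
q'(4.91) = -97.55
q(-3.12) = 111.65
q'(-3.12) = -91.61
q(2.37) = -7.28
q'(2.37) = -12.00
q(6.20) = -300.86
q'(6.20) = -170.64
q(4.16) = -69.77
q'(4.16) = -64.23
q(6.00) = -268.00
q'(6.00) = -158.00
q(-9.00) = 1877.00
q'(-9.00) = -578.00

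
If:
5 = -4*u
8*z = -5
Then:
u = -5/4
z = -5/8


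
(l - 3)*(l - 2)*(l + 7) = l^3 + 2*l^2 - 29*l + 42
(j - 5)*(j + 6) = j^2 + j - 30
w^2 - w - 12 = (w - 4)*(w + 3)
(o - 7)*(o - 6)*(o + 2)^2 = o^4 - 9*o^3 - 6*o^2 + 116*o + 168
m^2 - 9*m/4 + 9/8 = (m - 3/2)*(m - 3/4)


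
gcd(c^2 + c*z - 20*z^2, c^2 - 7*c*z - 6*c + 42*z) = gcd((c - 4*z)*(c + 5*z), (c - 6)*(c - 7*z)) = 1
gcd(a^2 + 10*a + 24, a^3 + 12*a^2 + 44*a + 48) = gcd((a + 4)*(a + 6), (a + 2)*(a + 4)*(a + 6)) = a^2 + 10*a + 24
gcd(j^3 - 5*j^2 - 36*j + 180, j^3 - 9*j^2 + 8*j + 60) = j^2 - 11*j + 30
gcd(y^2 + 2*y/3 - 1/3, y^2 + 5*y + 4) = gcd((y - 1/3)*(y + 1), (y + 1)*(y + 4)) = y + 1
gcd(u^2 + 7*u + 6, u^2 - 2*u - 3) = u + 1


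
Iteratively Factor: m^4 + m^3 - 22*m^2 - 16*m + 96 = (m - 2)*(m^3 + 3*m^2 - 16*m - 48) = (m - 2)*(m + 3)*(m^2 - 16) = (m - 2)*(m + 3)*(m + 4)*(m - 4)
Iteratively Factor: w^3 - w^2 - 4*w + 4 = (w + 2)*(w^2 - 3*w + 2) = (w - 1)*(w + 2)*(w - 2)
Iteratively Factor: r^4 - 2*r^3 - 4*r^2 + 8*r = (r - 2)*(r^3 - 4*r) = r*(r - 2)*(r^2 - 4) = r*(r - 2)^2*(r + 2)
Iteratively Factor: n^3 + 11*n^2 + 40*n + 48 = (n + 3)*(n^2 + 8*n + 16) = (n + 3)*(n + 4)*(n + 4)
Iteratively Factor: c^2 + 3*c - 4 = (c - 1)*(c + 4)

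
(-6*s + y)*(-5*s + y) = 30*s^2 - 11*s*y + y^2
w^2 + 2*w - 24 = (w - 4)*(w + 6)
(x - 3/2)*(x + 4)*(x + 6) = x^3 + 17*x^2/2 + 9*x - 36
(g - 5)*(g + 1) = g^2 - 4*g - 5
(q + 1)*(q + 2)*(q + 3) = q^3 + 6*q^2 + 11*q + 6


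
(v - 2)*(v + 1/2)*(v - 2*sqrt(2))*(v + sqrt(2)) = v^4 - 3*v^3/2 - sqrt(2)*v^3 - 5*v^2 + 3*sqrt(2)*v^2/2 + sqrt(2)*v + 6*v + 4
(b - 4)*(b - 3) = b^2 - 7*b + 12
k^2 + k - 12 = (k - 3)*(k + 4)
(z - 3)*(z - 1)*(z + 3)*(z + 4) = z^4 + 3*z^3 - 13*z^2 - 27*z + 36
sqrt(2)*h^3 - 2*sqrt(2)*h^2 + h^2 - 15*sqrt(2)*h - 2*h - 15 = (h - 5)*(h + 3)*(sqrt(2)*h + 1)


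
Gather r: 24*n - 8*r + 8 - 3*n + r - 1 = 21*n - 7*r + 7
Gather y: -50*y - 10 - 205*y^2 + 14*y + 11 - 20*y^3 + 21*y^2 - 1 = -20*y^3 - 184*y^2 - 36*y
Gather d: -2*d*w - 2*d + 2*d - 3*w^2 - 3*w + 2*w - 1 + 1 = -2*d*w - 3*w^2 - w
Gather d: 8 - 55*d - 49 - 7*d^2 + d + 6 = -7*d^2 - 54*d - 35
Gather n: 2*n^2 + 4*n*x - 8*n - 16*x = 2*n^2 + n*(4*x - 8) - 16*x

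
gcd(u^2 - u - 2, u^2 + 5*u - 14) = u - 2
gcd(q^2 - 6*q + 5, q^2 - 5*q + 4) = q - 1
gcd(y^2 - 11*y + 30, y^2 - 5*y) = y - 5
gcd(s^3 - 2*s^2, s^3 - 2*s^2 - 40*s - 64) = 1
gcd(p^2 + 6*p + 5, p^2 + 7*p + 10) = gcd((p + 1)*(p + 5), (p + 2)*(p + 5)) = p + 5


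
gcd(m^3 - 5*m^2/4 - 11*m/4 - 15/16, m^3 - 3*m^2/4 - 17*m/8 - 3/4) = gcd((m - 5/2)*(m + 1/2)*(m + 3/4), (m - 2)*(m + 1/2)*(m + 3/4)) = m^2 + 5*m/4 + 3/8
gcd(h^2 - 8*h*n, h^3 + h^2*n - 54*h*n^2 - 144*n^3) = h - 8*n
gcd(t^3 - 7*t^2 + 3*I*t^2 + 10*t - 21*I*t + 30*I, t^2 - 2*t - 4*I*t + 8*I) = t - 2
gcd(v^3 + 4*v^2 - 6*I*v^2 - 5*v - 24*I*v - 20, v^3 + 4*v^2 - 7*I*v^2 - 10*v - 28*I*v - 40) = v^2 + v*(4 - 5*I) - 20*I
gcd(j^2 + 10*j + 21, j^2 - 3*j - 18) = j + 3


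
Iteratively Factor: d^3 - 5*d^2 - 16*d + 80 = (d - 4)*(d^2 - d - 20) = (d - 5)*(d - 4)*(d + 4)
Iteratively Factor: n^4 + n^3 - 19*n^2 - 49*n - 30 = (n + 1)*(n^3 - 19*n - 30) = (n + 1)*(n + 2)*(n^2 - 2*n - 15) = (n - 5)*(n + 1)*(n + 2)*(n + 3)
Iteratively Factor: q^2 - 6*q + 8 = (q - 4)*(q - 2)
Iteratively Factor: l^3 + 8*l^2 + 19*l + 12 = (l + 4)*(l^2 + 4*l + 3) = (l + 1)*(l + 4)*(l + 3)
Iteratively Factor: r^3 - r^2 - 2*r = (r)*(r^2 - r - 2) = r*(r + 1)*(r - 2)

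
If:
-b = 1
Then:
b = -1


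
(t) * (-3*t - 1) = -3*t^2 - t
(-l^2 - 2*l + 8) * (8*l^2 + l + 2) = -8*l^4 - 17*l^3 + 60*l^2 + 4*l + 16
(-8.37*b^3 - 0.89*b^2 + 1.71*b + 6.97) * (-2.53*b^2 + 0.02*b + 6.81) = 21.1761*b^5 + 2.0843*b^4 - 61.3438*b^3 - 23.6608*b^2 + 11.7845*b + 47.4657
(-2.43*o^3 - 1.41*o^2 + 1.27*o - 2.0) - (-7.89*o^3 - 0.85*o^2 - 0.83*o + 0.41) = 5.46*o^3 - 0.56*o^2 + 2.1*o - 2.41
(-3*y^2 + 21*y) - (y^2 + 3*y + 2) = -4*y^2 + 18*y - 2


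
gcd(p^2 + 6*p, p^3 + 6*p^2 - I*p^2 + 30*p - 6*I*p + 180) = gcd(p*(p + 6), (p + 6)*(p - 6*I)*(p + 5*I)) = p + 6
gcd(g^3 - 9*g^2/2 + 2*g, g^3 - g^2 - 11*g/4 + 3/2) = g - 1/2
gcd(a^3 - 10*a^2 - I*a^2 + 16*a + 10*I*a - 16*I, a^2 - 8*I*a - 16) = 1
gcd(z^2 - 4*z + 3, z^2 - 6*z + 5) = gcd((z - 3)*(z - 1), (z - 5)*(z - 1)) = z - 1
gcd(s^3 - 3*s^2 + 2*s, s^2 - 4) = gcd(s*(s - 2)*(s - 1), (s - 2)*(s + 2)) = s - 2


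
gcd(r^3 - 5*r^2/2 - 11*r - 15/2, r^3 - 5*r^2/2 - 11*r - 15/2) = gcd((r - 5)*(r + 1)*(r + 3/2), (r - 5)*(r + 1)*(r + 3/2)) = r^3 - 5*r^2/2 - 11*r - 15/2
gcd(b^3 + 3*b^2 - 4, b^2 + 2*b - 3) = b - 1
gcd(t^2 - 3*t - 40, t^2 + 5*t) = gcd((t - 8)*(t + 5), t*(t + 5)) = t + 5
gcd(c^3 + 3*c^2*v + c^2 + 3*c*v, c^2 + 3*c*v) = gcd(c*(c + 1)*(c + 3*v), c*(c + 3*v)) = c^2 + 3*c*v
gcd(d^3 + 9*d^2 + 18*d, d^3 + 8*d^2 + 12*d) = d^2 + 6*d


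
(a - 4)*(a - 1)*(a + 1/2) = a^3 - 9*a^2/2 + 3*a/2 + 2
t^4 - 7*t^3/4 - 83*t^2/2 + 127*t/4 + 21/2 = (t - 7)*(t - 1)*(t + 1/4)*(t + 6)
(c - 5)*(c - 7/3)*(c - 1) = c^3 - 25*c^2/3 + 19*c - 35/3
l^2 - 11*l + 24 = (l - 8)*(l - 3)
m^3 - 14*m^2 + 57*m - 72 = (m - 8)*(m - 3)^2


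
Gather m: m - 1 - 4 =m - 5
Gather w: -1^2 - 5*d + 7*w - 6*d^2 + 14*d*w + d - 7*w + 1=-6*d^2 + 14*d*w - 4*d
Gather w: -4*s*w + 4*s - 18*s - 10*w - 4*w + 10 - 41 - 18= -14*s + w*(-4*s - 14) - 49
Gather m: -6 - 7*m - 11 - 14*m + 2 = -21*m - 15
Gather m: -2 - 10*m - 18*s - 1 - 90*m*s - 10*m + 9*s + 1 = m*(-90*s - 20) - 9*s - 2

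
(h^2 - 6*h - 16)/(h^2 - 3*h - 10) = (h - 8)/(h - 5)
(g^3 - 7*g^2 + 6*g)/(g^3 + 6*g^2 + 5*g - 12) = g*(g - 6)/(g^2 + 7*g + 12)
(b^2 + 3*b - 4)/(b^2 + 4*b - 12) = (b^2 + 3*b - 4)/(b^2 + 4*b - 12)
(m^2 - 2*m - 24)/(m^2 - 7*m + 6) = (m + 4)/(m - 1)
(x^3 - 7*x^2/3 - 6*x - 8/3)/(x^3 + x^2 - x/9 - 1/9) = 3*(3*x^2 - 10*x - 8)/(9*x^2 - 1)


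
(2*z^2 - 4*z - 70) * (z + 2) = 2*z^3 - 78*z - 140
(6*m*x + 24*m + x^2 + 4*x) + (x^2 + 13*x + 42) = 6*m*x + 24*m + 2*x^2 + 17*x + 42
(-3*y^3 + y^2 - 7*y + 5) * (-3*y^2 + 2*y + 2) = 9*y^5 - 9*y^4 + 17*y^3 - 27*y^2 - 4*y + 10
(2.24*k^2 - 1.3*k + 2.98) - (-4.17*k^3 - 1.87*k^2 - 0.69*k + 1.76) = 4.17*k^3 + 4.11*k^2 - 0.61*k + 1.22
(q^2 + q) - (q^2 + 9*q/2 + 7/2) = -7*q/2 - 7/2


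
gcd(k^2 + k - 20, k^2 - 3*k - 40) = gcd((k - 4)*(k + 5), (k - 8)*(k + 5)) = k + 5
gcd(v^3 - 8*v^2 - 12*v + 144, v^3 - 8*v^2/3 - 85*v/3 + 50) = v - 6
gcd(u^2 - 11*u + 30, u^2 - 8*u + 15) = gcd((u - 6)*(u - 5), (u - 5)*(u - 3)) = u - 5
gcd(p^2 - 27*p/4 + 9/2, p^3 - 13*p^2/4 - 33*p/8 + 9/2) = p - 3/4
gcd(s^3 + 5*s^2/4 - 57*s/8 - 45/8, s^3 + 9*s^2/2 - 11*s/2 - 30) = s^2 + s/2 - 15/2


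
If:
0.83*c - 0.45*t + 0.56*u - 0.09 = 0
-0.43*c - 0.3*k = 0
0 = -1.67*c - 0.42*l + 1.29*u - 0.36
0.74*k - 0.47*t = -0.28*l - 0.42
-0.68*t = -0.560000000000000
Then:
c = 0.15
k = -0.21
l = 0.43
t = 0.82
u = 0.61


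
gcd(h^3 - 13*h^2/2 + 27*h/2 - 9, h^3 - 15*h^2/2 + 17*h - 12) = h^2 - 7*h/2 + 3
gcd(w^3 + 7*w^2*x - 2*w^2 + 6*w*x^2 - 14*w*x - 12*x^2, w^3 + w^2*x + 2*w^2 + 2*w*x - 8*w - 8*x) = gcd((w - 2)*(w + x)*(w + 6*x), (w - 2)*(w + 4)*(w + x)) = w^2 + w*x - 2*w - 2*x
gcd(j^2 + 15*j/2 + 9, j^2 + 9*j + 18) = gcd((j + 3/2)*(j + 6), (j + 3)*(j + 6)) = j + 6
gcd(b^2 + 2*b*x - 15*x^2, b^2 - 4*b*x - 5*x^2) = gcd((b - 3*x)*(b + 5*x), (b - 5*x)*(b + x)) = 1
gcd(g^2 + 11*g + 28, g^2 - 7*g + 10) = 1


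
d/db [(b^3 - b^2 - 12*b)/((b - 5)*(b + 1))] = (b^4 - 8*b^3 + b^2 + 10*b + 60)/(b^4 - 8*b^3 + 6*b^2 + 40*b + 25)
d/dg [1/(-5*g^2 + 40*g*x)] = 2*(g - 4*x)/(5*g^2*(g - 8*x)^2)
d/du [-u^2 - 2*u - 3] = -2*u - 2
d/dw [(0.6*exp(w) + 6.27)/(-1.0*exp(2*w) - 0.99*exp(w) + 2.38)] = (0.6*exp(2*w) + 12.54*exp(w) + 7.6353)*exp(w)/(1.0*exp(4*w) + 1.98*exp(3*w) - 3.7799*exp(2*w) - 4.7124*exp(w) + 5.6644)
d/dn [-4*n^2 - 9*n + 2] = -8*n - 9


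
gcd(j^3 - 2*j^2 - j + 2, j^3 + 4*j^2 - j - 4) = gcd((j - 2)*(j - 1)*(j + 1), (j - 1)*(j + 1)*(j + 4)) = j^2 - 1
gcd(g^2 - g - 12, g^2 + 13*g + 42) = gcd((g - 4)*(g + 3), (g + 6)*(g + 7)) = 1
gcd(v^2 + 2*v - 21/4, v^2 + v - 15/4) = v - 3/2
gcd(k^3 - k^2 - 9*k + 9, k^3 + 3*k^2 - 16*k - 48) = k + 3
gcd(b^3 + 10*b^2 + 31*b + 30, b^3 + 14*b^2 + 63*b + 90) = b^2 + 8*b + 15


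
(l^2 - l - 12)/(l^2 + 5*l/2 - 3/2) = 2*(l - 4)/(2*l - 1)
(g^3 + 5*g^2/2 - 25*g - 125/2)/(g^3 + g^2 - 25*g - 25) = (g + 5/2)/(g + 1)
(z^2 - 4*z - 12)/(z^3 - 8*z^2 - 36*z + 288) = (z + 2)/(z^2 - 2*z - 48)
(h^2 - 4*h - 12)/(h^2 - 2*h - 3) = (-h^2 + 4*h + 12)/(-h^2 + 2*h + 3)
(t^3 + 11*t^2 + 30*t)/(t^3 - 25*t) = (t + 6)/(t - 5)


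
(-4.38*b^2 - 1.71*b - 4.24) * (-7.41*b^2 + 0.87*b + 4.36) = 32.4558*b^4 + 8.8605*b^3 + 10.8339*b^2 - 11.1444*b - 18.4864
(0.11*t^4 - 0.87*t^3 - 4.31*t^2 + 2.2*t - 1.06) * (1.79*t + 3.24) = 0.1969*t^5 - 1.2009*t^4 - 10.5337*t^3 - 10.0264*t^2 + 5.2306*t - 3.4344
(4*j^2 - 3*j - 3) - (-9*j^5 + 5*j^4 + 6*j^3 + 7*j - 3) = 9*j^5 - 5*j^4 - 6*j^3 + 4*j^2 - 10*j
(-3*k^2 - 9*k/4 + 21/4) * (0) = 0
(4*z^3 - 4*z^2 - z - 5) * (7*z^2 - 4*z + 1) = 28*z^5 - 44*z^4 + 13*z^3 - 35*z^2 + 19*z - 5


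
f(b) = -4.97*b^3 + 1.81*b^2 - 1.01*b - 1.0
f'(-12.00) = -2191.49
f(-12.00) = 8859.92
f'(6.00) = -516.05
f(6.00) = -1015.42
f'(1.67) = -36.55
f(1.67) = -20.79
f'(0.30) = -1.27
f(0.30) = -1.27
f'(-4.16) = -274.10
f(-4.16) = 392.32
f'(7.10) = -726.92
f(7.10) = -1695.75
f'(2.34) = -74.18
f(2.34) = -57.13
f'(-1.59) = -44.46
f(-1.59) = 25.16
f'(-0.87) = -15.44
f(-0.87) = 4.52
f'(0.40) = -1.95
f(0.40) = -1.43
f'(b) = -14.91*b^2 + 3.62*b - 1.01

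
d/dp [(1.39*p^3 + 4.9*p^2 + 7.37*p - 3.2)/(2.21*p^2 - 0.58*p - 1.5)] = (3.0719*p^4 - 1.6124*p^3 - 25.3847*p^2 - 0.556000000000004*p - 12.911)/(4.8841*p^4 - 2.5636*p^3 - 6.2936*p^2 + 1.74*p + 2.25)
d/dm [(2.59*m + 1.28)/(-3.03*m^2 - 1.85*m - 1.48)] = (7.8477*m^2 + 7.7568*m - 1.4652)/(9.1809*m^4 + 11.211*m^3 + 12.3913*m^2 + 5.476*m + 2.1904)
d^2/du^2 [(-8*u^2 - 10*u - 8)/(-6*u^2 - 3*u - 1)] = 4*(108*u^3 + 360*u^2 + 126*u + 1)/(216*u^6 + 324*u^5 + 270*u^4 + 135*u^3 + 45*u^2 + 9*u + 1)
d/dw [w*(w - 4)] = 2*w - 4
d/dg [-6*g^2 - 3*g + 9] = -12*g - 3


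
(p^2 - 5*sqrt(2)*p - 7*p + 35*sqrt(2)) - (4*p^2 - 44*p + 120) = -3*p^2 - 5*sqrt(2)*p + 37*p - 120 + 35*sqrt(2)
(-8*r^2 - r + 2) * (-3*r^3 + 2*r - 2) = 24*r^5 + 3*r^4 - 22*r^3 + 14*r^2 + 6*r - 4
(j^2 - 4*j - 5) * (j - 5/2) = j^3 - 13*j^2/2 + 5*j + 25/2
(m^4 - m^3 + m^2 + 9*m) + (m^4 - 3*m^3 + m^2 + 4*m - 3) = 2*m^4 - 4*m^3 + 2*m^2 + 13*m - 3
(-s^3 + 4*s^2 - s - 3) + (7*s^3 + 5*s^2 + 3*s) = 6*s^3 + 9*s^2 + 2*s - 3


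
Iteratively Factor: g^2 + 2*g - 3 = (g - 1)*(g + 3)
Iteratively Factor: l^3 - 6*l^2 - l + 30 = (l + 2)*(l^2 - 8*l + 15) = (l - 5)*(l + 2)*(l - 3)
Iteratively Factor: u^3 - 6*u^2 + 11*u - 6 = (u - 2)*(u^2 - 4*u + 3) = (u - 3)*(u - 2)*(u - 1)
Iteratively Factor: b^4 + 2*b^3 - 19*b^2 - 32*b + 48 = (b + 3)*(b^3 - b^2 - 16*b + 16) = (b - 4)*(b + 3)*(b^2 + 3*b - 4) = (b - 4)*(b + 3)*(b + 4)*(b - 1)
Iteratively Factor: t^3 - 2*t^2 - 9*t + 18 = (t - 3)*(t^2 + t - 6) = (t - 3)*(t + 3)*(t - 2)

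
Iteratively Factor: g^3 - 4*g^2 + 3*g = (g - 1)*(g^2 - 3*g) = g*(g - 1)*(g - 3)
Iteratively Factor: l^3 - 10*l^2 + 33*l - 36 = (l - 4)*(l^2 - 6*l + 9) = (l - 4)*(l - 3)*(l - 3)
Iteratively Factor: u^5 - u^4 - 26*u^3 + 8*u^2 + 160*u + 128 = (u + 4)*(u^4 - 5*u^3 - 6*u^2 + 32*u + 32) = (u - 4)*(u + 4)*(u^3 - u^2 - 10*u - 8) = (u - 4)*(u + 1)*(u + 4)*(u^2 - 2*u - 8) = (u - 4)*(u + 1)*(u + 2)*(u + 4)*(u - 4)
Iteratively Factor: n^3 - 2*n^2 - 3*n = (n)*(n^2 - 2*n - 3) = n*(n - 3)*(n + 1)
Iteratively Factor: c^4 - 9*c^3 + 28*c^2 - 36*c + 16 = (c - 4)*(c^3 - 5*c^2 + 8*c - 4) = (c - 4)*(c - 2)*(c^2 - 3*c + 2) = (c - 4)*(c - 2)^2*(c - 1)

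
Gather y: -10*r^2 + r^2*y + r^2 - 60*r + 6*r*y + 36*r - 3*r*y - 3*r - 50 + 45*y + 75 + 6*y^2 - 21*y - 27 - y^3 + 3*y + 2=-9*r^2 - 27*r - y^3 + 6*y^2 + y*(r^2 + 3*r + 27)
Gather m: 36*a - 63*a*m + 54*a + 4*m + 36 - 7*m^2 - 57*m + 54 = 90*a - 7*m^2 + m*(-63*a - 53) + 90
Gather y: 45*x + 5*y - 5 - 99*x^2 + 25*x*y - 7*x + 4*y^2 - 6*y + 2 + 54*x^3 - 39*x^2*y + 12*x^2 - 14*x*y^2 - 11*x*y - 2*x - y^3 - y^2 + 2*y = 54*x^3 - 87*x^2 + 36*x - y^3 + y^2*(3 - 14*x) + y*(-39*x^2 + 14*x + 1) - 3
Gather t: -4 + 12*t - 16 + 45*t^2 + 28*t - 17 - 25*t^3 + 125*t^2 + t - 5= -25*t^3 + 170*t^2 + 41*t - 42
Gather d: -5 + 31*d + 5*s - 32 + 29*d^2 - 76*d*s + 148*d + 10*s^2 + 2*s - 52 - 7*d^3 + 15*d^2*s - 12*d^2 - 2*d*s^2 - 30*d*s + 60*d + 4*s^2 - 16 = -7*d^3 + d^2*(15*s + 17) + d*(-2*s^2 - 106*s + 239) + 14*s^2 + 7*s - 105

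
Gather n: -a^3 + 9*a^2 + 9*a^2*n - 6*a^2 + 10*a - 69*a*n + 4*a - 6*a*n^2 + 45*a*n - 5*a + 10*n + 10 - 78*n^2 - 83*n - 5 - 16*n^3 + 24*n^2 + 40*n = -a^3 + 3*a^2 + 9*a - 16*n^3 + n^2*(-6*a - 54) + n*(9*a^2 - 24*a - 33) + 5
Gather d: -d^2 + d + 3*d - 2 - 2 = -d^2 + 4*d - 4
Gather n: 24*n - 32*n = -8*n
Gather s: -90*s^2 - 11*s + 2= -90*s^2 - 11*s + 2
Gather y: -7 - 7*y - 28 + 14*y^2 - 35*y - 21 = 14*y^2 - 42*y - 56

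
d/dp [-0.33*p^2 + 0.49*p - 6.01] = 0.49 - 0.66*p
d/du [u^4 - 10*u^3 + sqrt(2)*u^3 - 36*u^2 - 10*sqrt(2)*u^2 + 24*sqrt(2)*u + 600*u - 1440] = 4*u^3 - 30*u^2 + 3*sqrt(2)*u^2 - 72*u - 20*sqrt(2)*u + 24*sqrt(2) + 600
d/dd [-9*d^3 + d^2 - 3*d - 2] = -27*d^2 + 2*d - 3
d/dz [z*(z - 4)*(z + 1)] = 3*z^2 - 6*z - 4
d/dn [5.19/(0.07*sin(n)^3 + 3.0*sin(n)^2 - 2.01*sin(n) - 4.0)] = (-1.0899*sin(n)^2 - 31.14*sin(n) + 10.4319)*cos(n)/(0.07*sin(n)^3 + 3.0*sin(n)^2 - 2.01*sin(n) - 4.0)^2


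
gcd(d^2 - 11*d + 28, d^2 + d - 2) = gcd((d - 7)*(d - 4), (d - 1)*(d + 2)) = 1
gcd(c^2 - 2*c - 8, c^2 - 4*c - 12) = c + 2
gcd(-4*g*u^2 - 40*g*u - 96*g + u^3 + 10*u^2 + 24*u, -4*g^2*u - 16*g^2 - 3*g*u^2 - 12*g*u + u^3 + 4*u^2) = -4*g*u - 16*g + u^2 + 4*u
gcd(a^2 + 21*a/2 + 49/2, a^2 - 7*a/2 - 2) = 1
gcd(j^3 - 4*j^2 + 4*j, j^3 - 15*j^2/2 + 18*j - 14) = j^2 - 4*j + 4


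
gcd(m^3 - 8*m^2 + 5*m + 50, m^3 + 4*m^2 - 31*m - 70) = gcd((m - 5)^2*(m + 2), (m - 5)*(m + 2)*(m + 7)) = m^2 - 3*m - 10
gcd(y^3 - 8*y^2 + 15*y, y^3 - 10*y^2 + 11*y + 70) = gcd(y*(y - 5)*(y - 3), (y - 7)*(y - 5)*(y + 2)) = y - 5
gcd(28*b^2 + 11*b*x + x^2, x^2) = 1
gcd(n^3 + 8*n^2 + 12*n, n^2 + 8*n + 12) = n^2 + 8*n + 12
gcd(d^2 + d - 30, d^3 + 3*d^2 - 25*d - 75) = d - 5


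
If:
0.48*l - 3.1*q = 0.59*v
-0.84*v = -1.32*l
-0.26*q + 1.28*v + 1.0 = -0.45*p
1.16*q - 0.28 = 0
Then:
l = -1.67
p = 5.40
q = 0.24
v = -2.63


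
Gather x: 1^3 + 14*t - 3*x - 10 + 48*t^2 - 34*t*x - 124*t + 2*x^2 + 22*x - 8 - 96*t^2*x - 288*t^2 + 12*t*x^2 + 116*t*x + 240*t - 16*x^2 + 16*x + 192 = -240*t^2 + 130*t + x^2*(12*t - 14) + x*(-96*t^2 + 82*t + 35) + 175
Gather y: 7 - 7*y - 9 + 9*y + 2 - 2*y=0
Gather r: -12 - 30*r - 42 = -30*r - 54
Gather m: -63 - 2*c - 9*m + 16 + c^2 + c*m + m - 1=c^2 - 2*c + m*(c - 8) - 48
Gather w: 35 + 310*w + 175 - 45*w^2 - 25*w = -45*w^2 + 285*w + 210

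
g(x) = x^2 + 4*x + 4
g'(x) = 2*x + 4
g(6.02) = 64.32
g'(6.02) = 16.04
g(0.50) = 6.25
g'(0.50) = 5.00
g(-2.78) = 0.61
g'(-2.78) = -1.56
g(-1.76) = 0.06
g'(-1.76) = 0.48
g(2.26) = 18.15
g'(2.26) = 8.52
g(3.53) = 30.58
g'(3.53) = 11.06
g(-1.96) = 0.00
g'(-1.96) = 0.08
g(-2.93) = 0.86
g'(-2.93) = -1.86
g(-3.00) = 1.00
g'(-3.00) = -2.00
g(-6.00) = 16.00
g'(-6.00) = -8.00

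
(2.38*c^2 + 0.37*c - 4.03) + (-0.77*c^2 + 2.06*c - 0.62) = 1.61*c^2 + 2.43*c - 4.65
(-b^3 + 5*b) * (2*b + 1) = -2*b^4 - b^3 + 10*b^2 + 5*b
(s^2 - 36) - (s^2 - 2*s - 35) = 2*s - 1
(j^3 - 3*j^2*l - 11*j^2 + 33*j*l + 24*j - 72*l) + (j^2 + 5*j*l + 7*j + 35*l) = j^3 - 3*j^2*l - 10*j^2 + 38*j*l + 31*j - 37*l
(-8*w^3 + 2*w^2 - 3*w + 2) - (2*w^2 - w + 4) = -8*w^3 - 2*w - 2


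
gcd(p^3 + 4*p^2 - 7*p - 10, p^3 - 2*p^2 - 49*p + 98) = p - 2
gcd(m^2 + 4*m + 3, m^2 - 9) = m + 3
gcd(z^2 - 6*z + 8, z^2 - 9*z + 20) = z - 4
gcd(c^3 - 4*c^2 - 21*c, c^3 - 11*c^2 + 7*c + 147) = c^2 - 4*c - 21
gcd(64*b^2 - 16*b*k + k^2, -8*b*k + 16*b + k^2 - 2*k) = 8*b - k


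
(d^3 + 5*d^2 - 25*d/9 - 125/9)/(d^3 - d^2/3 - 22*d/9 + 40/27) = 3*(3*d^2 + 10*d - 25)/(9*d^2 - 18*d + 8)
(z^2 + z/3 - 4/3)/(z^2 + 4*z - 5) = (z + 4/3)/(z + 5)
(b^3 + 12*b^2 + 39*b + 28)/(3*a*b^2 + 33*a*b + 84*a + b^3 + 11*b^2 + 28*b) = (b + 1)/(3*a + b)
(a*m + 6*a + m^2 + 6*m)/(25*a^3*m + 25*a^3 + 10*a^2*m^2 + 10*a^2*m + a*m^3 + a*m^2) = (a*m + 6*a + m^2 + 6*m)/(a*(25*a^2*m + 25*a^2 + 10*a*m^2 + 10*a*m + m^3 + m^2))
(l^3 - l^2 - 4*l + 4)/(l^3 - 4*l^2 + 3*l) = (l^2 - 4)/(l*(l - 3))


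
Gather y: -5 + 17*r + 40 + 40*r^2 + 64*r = 40*r^2 + 81*r + 35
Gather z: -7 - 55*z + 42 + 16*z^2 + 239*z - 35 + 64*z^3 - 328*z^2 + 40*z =64*z^3 - 312*z^2 + 224*z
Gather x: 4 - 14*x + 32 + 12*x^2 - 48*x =12*x^2 - 62*x + 36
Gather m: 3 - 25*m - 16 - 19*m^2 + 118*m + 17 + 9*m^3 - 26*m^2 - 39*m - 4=9*m^3 - 45*m^2 + 54*m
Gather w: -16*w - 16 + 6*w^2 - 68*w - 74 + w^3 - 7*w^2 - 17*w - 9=w^3 - w^2 - 101*w - 99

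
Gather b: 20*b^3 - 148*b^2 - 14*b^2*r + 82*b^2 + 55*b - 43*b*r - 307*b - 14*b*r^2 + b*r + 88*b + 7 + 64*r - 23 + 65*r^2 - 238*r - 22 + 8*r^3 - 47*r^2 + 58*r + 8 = 20*b^3 + b^2*(-14*r - 66) + b*(-14*r^2 - 42*r - 164) + 8*r^3 + 18*r^2 - 116*r - 30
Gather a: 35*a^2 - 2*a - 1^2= 35*a^2 - 2*a - 1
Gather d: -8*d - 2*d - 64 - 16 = -10*d - 80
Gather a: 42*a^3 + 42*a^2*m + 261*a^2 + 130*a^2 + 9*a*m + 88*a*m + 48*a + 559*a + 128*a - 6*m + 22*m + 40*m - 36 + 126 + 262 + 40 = 42*a^3 + a^2*(42*m + 391) + a*(97*m + 735) + 56*m + 392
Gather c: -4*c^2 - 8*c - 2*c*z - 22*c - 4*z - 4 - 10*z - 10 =-4*c^2 + c*(-2*z - 30) - 14*z - 14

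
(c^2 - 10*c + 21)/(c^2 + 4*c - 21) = (c - 7)/(c + 7)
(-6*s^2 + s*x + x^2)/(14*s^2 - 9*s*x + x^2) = (3*s + x)/(-7*s + x)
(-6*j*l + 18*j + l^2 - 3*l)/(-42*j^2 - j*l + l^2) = (6*j*l - 18*j - l^2 + 3*l)/(42*j^2 + j*l - l^2)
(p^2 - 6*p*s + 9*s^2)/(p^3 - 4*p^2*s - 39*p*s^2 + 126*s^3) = (p - 3*s)/(p^2 - p*s - 42*s^2)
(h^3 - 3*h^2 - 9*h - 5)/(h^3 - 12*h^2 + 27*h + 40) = (h + 1)/(h - 8)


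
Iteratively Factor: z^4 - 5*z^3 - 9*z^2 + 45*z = (z)*(z^3 - 5*z^2 - 9*z + 45) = z*(z - 3)*(z^2 - 2*z - 15) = z*(z - 5)*(z - 3)*(z + 3)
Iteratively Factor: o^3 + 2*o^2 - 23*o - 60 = (o - 5)*(o^2 + 7*o + 12) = (o - 5)*(o + 3)*(o + 4)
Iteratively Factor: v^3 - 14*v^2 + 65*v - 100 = (v - 5)*(v^2 - 9*v + 20) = (v - 5)*(v - 4)*(v - 5)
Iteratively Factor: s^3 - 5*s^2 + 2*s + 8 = (s + 1)*(s^2 - 6*s + 8) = (s - 2)*(s + 1)*(s - 4)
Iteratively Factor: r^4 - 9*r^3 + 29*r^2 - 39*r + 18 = (r - 3)*(r^3 - 6*r^2 + 11*r - 6) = (r - 3)^2*(r^2 - 3*r + 2) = (r - 3)^2*(r - 2)*(r - 1)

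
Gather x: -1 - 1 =-2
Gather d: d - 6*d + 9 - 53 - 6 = -5*d - 50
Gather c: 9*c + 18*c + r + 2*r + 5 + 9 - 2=27*c + 3*r + 12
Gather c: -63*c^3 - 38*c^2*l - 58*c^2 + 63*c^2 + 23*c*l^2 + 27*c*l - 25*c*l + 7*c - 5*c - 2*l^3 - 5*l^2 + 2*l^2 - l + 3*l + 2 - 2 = -63*c^3 + c^2*(5 - 38*l) + c*(23*l^2 + 2*l + 2) - 2*l^3 - 3*l^2 + 2*l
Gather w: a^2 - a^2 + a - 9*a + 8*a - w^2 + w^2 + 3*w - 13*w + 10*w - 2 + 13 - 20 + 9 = 0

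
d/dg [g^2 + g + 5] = 2*g + 1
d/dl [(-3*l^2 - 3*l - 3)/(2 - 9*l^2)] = 3*(-9*l^2 - 22*l - 2)/(81*l^4 - 36*l^2 + 4)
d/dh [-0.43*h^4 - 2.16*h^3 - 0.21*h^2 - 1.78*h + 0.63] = -1.72*h^3 - 6.48*h^2 - 0.42*h - 1.78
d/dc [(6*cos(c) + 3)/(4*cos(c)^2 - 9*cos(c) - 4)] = 3*(8*cos(c)^2 + 8*cos(c) - 1)*sin(c)/(4*sin(c)^2 + 9*cos(c))^2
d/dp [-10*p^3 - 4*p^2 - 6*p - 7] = -30*p^2 - 8*p - 6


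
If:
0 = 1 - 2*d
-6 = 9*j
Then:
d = 1/2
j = -2/3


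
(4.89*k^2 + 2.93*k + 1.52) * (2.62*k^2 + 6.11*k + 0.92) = 12.8118*k^4 + 37.5545*k^3 + 26.3835*k^2 + 11.9828*k + 1.3984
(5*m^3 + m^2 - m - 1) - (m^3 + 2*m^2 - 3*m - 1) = 4*m^3 - m^2 + 2*m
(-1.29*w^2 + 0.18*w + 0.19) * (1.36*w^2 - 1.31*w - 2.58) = -1.7544*w^4 + 1.9347*w^3 + 3.3508*w^2 - 0.7133*w - 0.4902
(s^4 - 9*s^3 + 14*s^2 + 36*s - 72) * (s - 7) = s^5 - 16*s^4 + 77*s^3 - 62*s^2 - 324*s + 504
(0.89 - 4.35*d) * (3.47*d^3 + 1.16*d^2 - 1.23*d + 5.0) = -15.0945*d^4 - 1.9577*d^3 + 6.3829*d^2 - 22.8447*d + 4.45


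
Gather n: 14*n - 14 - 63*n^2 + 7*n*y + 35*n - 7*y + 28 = -63*n^2 + n*(7*y + 49) - 7*y + 14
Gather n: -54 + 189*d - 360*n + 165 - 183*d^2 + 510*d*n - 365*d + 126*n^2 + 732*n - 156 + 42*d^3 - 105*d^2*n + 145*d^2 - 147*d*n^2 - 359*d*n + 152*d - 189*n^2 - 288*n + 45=42*d^3 - 38*d^2 - 24*d + n^2*(-147*d - 63) + n*(-105*d^2 + 151*d + 84)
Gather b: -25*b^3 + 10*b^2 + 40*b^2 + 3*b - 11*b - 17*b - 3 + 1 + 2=-25*b^3 + 50*b^2 - 25*b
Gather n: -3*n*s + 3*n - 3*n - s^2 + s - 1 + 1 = -3*n*s - s^2 + s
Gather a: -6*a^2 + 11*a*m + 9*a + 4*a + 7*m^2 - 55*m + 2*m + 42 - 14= -6*a^2 + a*(11*m + 13) + 7*m^2 - 53*m + 28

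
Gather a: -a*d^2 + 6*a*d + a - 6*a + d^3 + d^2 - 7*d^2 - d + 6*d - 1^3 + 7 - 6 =a*(-d^2 + 6*d - 5) + d^3 - 6*d^2 + 5*d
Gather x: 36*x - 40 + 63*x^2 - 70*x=63*x^2 - 34*x - 40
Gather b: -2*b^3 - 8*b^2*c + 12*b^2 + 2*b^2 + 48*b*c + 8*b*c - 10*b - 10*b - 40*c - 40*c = -2*b^3 + b^2*(14 - 8*c) + b*(56*c - 20) - 80*c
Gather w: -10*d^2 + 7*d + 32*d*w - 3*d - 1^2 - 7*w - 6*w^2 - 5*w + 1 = -10*d^2 + 4*d - 6*w^2 + w*(32*d - 12)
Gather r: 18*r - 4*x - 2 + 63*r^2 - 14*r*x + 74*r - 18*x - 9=63*r^2 + r*(92 - 14*x) - 22*x - 11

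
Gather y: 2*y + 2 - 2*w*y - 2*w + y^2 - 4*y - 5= -2*w + y^2 + y*(-2*w - 2) - 3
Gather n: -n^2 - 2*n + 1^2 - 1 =-n^2 - 2*n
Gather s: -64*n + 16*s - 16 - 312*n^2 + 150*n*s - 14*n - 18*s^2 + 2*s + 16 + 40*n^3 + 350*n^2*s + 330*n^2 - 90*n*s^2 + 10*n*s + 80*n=40*n^3 + 18*n^2 + 2*n + s^2*(-90*n - 18) + s*(350*n^2 + 160*n + 18)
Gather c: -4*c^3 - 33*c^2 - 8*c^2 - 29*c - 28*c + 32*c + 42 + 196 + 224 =-4*c^3 - 41*c^2 - 25*c + 462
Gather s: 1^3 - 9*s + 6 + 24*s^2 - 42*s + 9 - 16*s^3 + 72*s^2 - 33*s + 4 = -16*s^3 + 96*s^2 - 84*s + 20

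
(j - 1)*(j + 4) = j^2 + 3*j - 4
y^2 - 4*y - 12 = (y - 6)*(y + 2)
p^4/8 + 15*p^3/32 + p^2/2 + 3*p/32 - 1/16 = (p/4 + 1/4)*(p/2 + 1/2)*(p - 1/4)*(p + 2)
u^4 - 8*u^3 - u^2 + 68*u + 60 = (u - 6)*(u - 5)*(u + 1)*(u + 2)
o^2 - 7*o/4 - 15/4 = (o - 3)*(o + 5/4)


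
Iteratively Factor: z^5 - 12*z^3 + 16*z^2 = (z + 4)*(z^4 - 4*z^3 + 4*z^2) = (z - 2)*(z + 4)*(z^3 - 2*z^2) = z*(z - 2)*(z + 4)*(z^2 - 2*z) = z^2*(z - 2)*(z + 4)*(z - 2)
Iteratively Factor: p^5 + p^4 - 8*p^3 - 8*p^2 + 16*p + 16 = (p + 2)*(p^4 - p^3 - 6*p^2 + 4*p + 8) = (p - 2)*(p + 2)*(p^3 + p^2 - 4*p - 4) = (p - 2)^2*(p + 2)*(p^2 + 3*p + 2) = (p - 2)^2*(p + 1)*(p + 2)*(p + 2)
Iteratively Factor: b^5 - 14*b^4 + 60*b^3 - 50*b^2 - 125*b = (b - 5)*(b^4 - 9*b^3 + 15*b^2 + 25*b) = (b - 5)^2*(b^3 - 4*b^2 - 5*b) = (b - 5)^3*(b^2 + b) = (b - 5)^3*(b + 1)*(b)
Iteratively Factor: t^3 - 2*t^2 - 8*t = (t)*(t^2 - 2*t - 8) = t*(t + 2)*(t - 4)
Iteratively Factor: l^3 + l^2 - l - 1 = (l + 1)*(l^2 - 1) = (l + 1)^2*(l - 1)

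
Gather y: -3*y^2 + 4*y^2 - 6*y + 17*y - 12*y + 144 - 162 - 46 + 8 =y^2 - y - 56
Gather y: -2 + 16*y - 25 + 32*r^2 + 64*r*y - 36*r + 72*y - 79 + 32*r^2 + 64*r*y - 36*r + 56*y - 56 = 64*r^2 - 72*r + y*(128*r + 144) - 162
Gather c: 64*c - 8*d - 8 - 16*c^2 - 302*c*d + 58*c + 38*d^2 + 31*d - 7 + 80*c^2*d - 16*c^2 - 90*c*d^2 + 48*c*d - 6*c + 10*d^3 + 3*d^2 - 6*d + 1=c^2*(80*d - 32) + c*(-90*d^2 - 254*d + 116) + 10*d^3 + 41*d^2 + 17*d - 14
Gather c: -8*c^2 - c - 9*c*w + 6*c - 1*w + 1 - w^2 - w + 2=-8*c^2 + c*(5 - 9*w) - w^2 - 2*w + 3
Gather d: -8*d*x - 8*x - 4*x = -8*d*x - 12*x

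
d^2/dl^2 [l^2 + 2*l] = 2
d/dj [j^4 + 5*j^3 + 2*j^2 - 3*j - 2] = 4*j^3 + 15*j^2 + 4*j - 3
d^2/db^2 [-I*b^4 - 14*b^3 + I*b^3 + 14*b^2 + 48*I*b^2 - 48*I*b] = -12*I*b^2 + 6*b*(-14 + I) + 28 + 96*I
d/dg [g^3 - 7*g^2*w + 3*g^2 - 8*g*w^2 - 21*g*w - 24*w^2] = 3*g^2 - 14*g*w + 6*g - 8*w^2 - 21*w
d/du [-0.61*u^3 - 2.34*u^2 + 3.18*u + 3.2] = -1.83*u^2 - 4.68*u + 3.18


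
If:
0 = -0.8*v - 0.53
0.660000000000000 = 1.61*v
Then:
No Solution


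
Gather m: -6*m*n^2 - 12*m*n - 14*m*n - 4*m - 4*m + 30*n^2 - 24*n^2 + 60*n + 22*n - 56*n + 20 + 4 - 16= m*(-6*n^2 - 26*n - 8) + 6*n^2 + 26*n + 8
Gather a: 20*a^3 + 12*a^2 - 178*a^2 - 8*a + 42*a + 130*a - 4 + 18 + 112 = 20*a^3 - 166*a^2 + 164*a + 126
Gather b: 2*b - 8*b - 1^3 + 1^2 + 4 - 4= -6*b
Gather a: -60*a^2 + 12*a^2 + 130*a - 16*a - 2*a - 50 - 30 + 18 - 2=-48*a^2 + 112*a - 64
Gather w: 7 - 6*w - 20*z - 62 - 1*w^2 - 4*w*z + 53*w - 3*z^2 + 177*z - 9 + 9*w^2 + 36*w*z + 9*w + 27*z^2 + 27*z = 8*w^2 + w*(32*z + 56) + 24*z^2 + 184*z - 64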